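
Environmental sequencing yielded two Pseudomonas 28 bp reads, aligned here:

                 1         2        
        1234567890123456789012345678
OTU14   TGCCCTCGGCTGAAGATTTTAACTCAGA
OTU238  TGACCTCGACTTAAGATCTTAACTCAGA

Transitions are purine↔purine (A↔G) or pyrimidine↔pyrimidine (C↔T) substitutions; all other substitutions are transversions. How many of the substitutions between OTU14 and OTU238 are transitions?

Differing sites — 3:C/A (Tv); 9:G/A (Ti); 12:G/T (Tv); 18:T/C (Ti).
Of the 4 differences, 2 transitions and 2 transversions, so the answer is 2.

2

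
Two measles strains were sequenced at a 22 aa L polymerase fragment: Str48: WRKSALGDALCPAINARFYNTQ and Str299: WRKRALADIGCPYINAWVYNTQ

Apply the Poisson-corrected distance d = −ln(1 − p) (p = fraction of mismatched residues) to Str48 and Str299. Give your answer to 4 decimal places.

0.3830

The sequences differ at positions 4 (S/R), 7 (G/A), 9 (A/I), 10 (L/G), 13 (A/Y), 17 (R/W), 18 (F/V).
p = 7/22 = 0.318182.
d = −ln(1 − 0.318182) = −ln(0.681818) = 0.3830.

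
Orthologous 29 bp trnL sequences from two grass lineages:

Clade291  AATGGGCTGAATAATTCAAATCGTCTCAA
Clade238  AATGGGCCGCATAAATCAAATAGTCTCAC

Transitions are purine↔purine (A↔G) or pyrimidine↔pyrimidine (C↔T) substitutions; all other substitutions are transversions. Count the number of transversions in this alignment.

The sequences differ at positions 8 (T/C, transition), 10 (A/C, transversion), 15 (T/A, transversion), 22 (C/A, transversion), 29 (A/C, transversion).
Of the 5 differences, 1 transition and 4 transversions, so the answer is 4.

4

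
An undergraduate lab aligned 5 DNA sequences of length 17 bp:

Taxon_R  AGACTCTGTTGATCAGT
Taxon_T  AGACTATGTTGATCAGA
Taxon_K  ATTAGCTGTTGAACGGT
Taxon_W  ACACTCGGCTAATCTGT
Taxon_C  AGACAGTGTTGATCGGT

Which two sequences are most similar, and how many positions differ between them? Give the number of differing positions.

2

Pairwise Hamming distances:
  Taxon_R vs Taxon_T: 2
  Taxon_R vs Taxon_K: 6
  Taxon_R vs Taxon_W: 5
  Taxon_R vs Taxon_C: 3
  Taxon_T vs Taxon_K: 8
  Taxon_T vs Taxon_W: 7
  Taxon_T vs Taxon_C: 4
  Taxon_K vs Taxon_W: 9
  Taxon_K vs Taxon_C: 6
  Taxon_W vs Taxon_C: 7
The smallest is 2, between Taxon_R and Taxon_T.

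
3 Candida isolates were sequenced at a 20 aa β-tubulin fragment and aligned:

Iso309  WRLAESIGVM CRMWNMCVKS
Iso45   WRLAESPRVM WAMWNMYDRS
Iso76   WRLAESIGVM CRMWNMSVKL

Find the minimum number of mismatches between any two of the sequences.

2

Pairwise Hamming distances:
  Iso309 vs Iso45: 7
  Iso309 vs Iso76: 2
  Iso45 vs Iso76: 8
The smallest is 2, between Iso309 and Iso76.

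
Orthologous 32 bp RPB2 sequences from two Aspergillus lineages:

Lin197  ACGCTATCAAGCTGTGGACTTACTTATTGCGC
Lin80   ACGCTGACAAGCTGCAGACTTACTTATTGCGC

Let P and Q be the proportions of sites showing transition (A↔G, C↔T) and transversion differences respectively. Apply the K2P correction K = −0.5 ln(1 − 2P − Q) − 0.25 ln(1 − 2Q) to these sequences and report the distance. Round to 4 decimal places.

Mismatches occur at site 6 (A/G, transition), site 7 (T/A, transversion), site 15 (T/C, transition), site 16 (G/A, transition).
Of the 4 differences, 3 transitions and 1 transversion over 32 sites: P = 3/32 = 0.093750, Q = 1/32 = 0.031250.
d = −0.5·ln(0.781250) − 0.25·ln(0.937500) = −0.5·(-0.246860) − 0.25·(-0.064539) = 0.1396.

0.1396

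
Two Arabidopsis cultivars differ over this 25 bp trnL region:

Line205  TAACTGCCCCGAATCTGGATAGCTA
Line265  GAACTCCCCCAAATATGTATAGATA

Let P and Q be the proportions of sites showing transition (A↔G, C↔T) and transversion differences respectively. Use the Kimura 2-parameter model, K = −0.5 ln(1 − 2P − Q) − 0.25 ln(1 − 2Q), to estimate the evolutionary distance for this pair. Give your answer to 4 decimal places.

0.2920

The sequences differ at positions 1 (T/G, transversion), 6 (G/C, transversion), 11 (G/A, transition), 15 (C/A, transversion), 18 (G/T, transversion), 23 (C/A, transversion).
Of the 6 differences, 1 transition and 5 transversions over 25 sites: P = 1/25 = 0.040000, Q = 5/25 = 0.200000.
d = −0.5·ln(0.720000) − 0.25·ln(0.600000) = −0.5·(-0.328504) − 0.25·(-0.510826) = 0.2920.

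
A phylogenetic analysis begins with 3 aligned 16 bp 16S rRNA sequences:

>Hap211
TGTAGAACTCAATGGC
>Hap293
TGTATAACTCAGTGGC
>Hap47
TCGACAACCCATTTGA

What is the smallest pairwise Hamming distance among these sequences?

Pairwise Hamming distances:
  Hap211 vs Hap293: 2
  Hap211 vs Hap47: 7
  Hap293 vs Hap47: 7
The smallest is 2, between Hap211 and Hap293.

2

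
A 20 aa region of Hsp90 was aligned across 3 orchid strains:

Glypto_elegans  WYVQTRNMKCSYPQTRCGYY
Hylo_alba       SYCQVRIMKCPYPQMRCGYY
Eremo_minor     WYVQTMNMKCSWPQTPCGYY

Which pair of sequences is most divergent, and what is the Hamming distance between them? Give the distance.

9

Pairwise Hamming distances:
  Glypto_elegans vs Hylo_alba: 6
  Glypto_elegans vs Eremo_minor: 3
  Hylo_alba vs Eremo_minor: 9
The largest is 9, between Hylo_alba and Eremo_minor.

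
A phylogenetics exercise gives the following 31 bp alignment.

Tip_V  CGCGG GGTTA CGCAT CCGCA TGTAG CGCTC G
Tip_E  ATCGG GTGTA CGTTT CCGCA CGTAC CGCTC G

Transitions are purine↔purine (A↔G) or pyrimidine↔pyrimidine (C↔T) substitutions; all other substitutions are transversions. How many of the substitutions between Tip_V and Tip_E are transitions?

2

The sequences differ at positions 1 (C/A, transversion), 2 (G/T, transversion), 7 (G/T, transversion), 8 (T/G, transversion), 13 (C/T, transition), 14 (A/T, transversion), 21 (T/C, transition), 25 (G/C, transversion).
Of the 8 differences, 2 transitions and 6 transversions, so the answer is 2.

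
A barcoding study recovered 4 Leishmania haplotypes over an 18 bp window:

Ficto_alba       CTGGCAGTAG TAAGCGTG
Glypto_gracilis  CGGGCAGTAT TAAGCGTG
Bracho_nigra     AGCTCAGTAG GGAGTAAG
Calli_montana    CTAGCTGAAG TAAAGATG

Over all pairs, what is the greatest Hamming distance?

11

Pairwise Hamming distances:
  Ficto_alba vs Glypto_gracilis: 2
  Ficto_alba vs Bracho_nigra: 9
  Ficto_alba vs Calli_montana: 6
  Glypto_gracilis vs Bracho_nigra: 9
  Glypto_gracilis vs Calli_montana: 8
  Bracho_nigra vs Calli_montana: 11
The largest is 11, between Bracho_nigra and Calli_montana.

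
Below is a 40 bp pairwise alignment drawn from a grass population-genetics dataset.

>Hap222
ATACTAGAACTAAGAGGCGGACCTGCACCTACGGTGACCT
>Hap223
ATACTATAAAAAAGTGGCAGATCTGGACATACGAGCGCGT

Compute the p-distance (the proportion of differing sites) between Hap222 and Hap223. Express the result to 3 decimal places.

0.325

The sequences differ at positions 7 (G/T), 10 (C/A), 11 (T/A), 15 (A/T), 19 (G/A), 22 (C/T), 26 (C/G), 29 (C/A), 34 (G/A), 35 (T/G), 36 (G/C), 37 (A/G), 39 (C/G).
There are 13 differences over 40 sites, so p = 13/40 = 0.325.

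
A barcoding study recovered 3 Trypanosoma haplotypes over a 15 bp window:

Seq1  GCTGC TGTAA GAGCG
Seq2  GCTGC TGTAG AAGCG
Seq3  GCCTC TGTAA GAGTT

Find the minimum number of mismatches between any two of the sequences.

2

Pairwise Hamming distances:
  Seq1 vs Seq2: 2
  Seq1 vs Seq3: 4
  Seq2 vs Seq3: 6
The smallest is 2, between Seq1 and Seq2.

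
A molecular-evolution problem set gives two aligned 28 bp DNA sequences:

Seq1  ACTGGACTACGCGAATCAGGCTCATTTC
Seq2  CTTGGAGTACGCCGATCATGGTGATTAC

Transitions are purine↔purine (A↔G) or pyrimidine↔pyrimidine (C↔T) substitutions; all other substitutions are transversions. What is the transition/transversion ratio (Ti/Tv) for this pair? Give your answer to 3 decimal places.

0.286

Differing sites — 1:A/C (Tv); 2:C/T (Ti); 7:C/G (Tv); 13:G/C (Tv); 14:A/G (Ti); 19:G/T (Tv); 21:C/G (Tv); 23:C/G (Tv); 27:T/A (Tv).
Of the 9 differences, 2 transitions and 7 transversions, so Ti/Tv = 2/7 = 0.286.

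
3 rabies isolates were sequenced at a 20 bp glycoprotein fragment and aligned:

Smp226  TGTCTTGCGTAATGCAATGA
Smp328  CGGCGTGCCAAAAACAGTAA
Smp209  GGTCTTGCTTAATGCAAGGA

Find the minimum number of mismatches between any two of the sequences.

3

Pairwise Hamming distances:
  Smp226 vs Smp328: 9
  Smp226 vs Smp209: 3
  Smp328 vs Smp209: 10
The smallest is 3, between Smp226 and Smp209.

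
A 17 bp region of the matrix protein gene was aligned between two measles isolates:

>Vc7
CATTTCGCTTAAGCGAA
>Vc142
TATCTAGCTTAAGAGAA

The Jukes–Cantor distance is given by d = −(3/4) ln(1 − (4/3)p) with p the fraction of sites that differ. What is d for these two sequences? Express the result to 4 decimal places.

The sequences differ at positions 1 (C/T), 4 (T/C), 6 (C/A), 14 (C/A).
p = 4/17 = 0.235294.
d = −0.75 · ln(1 − (4/3)·0.235294) = −0.75 · ln(0.686275) = −0.75 · (-0.376477) = 0.2824.

0.2824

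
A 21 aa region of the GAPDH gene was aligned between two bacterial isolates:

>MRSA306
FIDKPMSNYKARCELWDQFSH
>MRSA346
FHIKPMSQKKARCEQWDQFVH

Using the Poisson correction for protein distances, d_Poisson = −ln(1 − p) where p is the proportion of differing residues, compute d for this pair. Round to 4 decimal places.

Mismatches occur at site 2 (I→H), site 3 (D→I), site 8 (N→Q), site 9 (Y→K), site 15 (L→Q), site 20 (S→V).
p = 6/21 = 0.285714.
d = −ln(1 − 0.285714) = −ln(0.714286) = 0.3365.

0.3365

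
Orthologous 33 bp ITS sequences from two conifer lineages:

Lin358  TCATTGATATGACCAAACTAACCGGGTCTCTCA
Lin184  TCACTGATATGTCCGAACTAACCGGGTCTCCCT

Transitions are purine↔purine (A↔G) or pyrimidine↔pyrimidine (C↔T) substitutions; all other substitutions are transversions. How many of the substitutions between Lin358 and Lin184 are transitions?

3

Differing sites — 4:T/C (Ti); 12:A/T (Tv); 15:A/G (Ti); 31:T/C (Ti); 33:A/T (Tv).
Of the 5 differences, 3 transitions and 2 transversions, so the answer is 3.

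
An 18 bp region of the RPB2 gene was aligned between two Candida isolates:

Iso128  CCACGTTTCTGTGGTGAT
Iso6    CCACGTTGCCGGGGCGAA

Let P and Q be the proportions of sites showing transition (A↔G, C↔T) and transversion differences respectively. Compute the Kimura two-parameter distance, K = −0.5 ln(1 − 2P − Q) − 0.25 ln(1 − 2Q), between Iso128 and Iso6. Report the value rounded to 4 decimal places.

0.3476

Differing sites — 8:T/G (Tv); 10:T/C (Ti); 12:T/G (Tv); 15:T/C (Ti); 18:T/A (Tv).
Of the 5 differences, 2 transitions and 3 transversions over 18 sites: P = 2/18 = 0.111111, Q = 3/18 = 0.166667.
d = −0.5·ln(0.611111) − 0.25·ln(0.666666) = −0.5·(-0.492477) − 0.25·(-0.405466) = 0.3476.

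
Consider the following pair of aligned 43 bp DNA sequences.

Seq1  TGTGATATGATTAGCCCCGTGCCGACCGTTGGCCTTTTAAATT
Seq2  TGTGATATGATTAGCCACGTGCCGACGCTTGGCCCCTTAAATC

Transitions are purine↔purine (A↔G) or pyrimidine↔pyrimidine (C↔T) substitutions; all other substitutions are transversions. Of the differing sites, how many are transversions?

3

Differing sites — 17:C/A (Tv); 27:C/G (Tv); 28:G/C (Tv); 35:T/C (Ti); 36:T/C (Ti); 43:T/C (Ti).
Of the 6 differences, 3 transitions and 3 transversions, so the answer is 3.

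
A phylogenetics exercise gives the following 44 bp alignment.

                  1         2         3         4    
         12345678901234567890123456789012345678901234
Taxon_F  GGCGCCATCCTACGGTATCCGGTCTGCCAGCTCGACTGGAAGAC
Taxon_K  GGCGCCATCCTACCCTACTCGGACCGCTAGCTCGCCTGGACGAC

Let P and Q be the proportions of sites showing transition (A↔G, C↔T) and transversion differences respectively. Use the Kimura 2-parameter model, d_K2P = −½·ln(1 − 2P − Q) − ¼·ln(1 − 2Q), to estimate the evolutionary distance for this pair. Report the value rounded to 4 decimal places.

0.2396

Mismatches occur at site 14 (G↔C, transversion), site 15 (G↔C, transversion), site 18 (T↔C, transition), site 19 (C↔T, transition), site 23 (T↔A, transversion), site 25 (T↔C, transition), site 28 (C↔T, transition), site 35 (A↔C, transversion), site 41 (A↔C, transversion).
Of the 9 differences, 4 transitions and 5 transversions over 44 sites: P = 4/44 = 0.090909, Q = 5/44 = 0.113636.
d = −0.5·ln(0.704546) − 0.25·ln(0.772728) = −0.5·(-0.350202) − 0.25·(-0.257828) = 0.2396.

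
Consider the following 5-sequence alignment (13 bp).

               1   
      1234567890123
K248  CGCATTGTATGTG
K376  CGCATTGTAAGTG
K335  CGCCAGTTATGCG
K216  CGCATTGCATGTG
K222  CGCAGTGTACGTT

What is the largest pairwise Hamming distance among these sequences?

7

Pairwise Hamming distances:
  K248 vs K376: 1
  K248 vs K335: 5
  K248 vs K216: 1
  K248 vs K222: 3
  K376 vs K335: 6
  K376 vs K216: 2
  K376 vs K222: 3
  K335 vs K216: 6
  K335 vs K222: 7
  K216 vs K222: 4
The largest is 7, between K335 and K222.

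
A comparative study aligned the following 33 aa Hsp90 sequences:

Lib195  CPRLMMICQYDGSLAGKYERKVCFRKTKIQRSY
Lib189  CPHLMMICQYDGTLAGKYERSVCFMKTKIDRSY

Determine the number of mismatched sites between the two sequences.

5

Differing sites — 3:R/H; 13:S/T; 21:K/S; 25:R/M; 30:Q/D.
That gives 5 mismatches out of 33 aligned sites, so the Hamming distance is 5.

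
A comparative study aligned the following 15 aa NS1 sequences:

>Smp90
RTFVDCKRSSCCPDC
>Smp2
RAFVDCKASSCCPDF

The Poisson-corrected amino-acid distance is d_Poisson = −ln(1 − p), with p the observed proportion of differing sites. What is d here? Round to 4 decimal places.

Differing sites — 2:T/A; 8:R/A; 15:C/F.
p = 3/15 = 0.200000.
d = −ln(1 − 0.200000) = −ln(0.800000) = 0.2231.

0.2231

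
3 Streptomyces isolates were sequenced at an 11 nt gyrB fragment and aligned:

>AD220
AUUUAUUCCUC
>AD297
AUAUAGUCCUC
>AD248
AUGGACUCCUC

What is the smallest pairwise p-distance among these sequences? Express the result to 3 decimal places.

Pairwise Hamming distances:
  AD220 vs AD297: 2
  AD220 vs AD248: 3
  AD297 vs AD248: 3
The smallest is 2 mismatches, between AD220 and AD297; p = 2/11 = 0.182.

0.182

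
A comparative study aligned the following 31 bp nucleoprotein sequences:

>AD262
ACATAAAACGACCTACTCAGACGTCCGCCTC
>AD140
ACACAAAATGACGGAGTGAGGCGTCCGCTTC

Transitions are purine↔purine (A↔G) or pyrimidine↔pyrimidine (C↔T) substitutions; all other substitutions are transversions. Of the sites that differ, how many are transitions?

4

Mismatches occur at site 4 (T↔C, transition), site 9 (C↔T, transition), site 13 (C↔G, transversion), site 14 (T↔G, transversion), site 16 (C↔G, transversion), site 18 (C↔G, transversion), site 21 (A↔G, transition), site 29 (C↔T, transition).
Of the 8 differences, 4 transitions and 4 transversions, so the answer is 4.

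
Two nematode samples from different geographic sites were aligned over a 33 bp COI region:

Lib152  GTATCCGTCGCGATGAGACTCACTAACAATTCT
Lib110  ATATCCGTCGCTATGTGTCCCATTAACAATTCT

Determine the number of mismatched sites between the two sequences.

Differing sites — 1:G/A; 12:G/T; 16:A/T; 18:A/T; 20:T/C; 23:C/T.
That gives 6 mismatches out of 33 aligned sites, so the Hamming distance is 6.

6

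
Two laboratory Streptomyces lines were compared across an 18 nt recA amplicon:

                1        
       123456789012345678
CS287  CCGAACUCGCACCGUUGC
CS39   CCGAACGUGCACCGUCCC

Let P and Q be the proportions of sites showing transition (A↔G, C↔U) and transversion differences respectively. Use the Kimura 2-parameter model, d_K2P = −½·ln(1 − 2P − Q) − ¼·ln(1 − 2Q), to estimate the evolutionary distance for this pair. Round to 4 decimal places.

0.2656

Differing sites — 7:U/G (Tv); 8:C/U (Ti); 16:U/C (Ti); 17:G/C (Tv).
Of the 4 differences, 2 transitions and 2 transversions over 18 sites: P = 2/18 = 0.111111, Q = 2/18 = 0.111111.
d = −0.5·ln(0.666667) − 0.25·ln(0.777778) = −0.5·(-0.405465) − 0.25·(-0.251314) = 0.2656.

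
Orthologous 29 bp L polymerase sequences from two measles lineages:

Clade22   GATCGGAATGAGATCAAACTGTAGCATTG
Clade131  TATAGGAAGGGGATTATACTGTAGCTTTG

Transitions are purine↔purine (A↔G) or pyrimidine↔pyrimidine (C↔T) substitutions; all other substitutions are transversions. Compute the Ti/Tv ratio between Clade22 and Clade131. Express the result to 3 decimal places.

0.400

The sequences differ at positions 1 (G/T, transversion), 4 (C/A, transversion), 9 (T/G, transversion), 11 (A/G, transition), 15 (C/T, transition), 17 (A/T, transversion), 26 (A/T, transversion).
Of the 7 differences, 2 transitions and 5 transversions, so Ti/Tv = 2/5 = 0.400.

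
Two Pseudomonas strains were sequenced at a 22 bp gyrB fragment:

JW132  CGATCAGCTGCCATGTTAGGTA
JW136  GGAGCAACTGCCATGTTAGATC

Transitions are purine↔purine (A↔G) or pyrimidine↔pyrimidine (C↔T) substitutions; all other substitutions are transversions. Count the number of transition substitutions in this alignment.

Mismatches occur at site 1 (C/G, transversion), site 4 (T/G, transversion), site 7 (G/A, transition), site 20 (G/A, transition), site 22 (A/C, transversion).
Of the 5 differences, 2 transitions and 3 transversions, so the answer is 2.

2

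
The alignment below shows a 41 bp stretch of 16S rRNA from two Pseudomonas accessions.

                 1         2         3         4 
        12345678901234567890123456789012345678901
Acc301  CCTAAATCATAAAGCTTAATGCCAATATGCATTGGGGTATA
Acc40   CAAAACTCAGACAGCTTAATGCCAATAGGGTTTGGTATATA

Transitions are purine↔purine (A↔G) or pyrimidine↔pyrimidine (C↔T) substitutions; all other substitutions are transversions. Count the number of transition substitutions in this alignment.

1

The sequences differ at positions 2 (C/A, transversion), 3 (T/A, transversion), 6 (A/C, transversion), 10 (T/G, transversion), 12 (A/C, transversion), 28 (T/G, transversion), 30 (C/G, transversion), 31 (A/T, transversion), 36 (G/T, transversion), 37 (G/A, transition).
Of the 10 differences, 1 transition and 9 transversions, so the answer is 1.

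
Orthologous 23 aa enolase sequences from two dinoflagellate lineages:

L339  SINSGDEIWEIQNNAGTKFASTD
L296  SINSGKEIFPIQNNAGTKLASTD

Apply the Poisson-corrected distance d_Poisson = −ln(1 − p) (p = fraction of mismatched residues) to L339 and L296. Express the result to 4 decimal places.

Differing sites — 6:D/K; 9:W/F; 10:E/P; 19:F/L.
p = 4/23 = 0.173913.
d = −ln(1 − 0.173913) = −ln(0.826087) = 0.1911.

0.1911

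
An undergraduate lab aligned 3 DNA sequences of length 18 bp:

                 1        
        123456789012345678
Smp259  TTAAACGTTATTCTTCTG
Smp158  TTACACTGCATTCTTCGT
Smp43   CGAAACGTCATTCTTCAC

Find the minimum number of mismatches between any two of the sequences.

5

Pairwise Hamming distances:
  Smp259 vs Smp158: 6
  Smp259 vs Smp43: 5
  Smp158 vs Smp43: 7
The smallest is 5, between Smp259 and Smp43.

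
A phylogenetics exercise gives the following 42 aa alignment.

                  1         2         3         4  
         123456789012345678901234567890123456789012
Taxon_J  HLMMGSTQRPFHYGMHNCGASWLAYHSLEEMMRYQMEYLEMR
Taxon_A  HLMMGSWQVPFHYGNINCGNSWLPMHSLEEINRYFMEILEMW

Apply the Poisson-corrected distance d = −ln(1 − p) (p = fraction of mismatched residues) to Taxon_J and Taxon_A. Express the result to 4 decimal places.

Differing sites — 7:T/W; 9:R/V; 15:M/N; 16:H/I; 20:A/N; 24:A/P; 25:Y/M; 31:M/I; 32:M/N; 35:Q/F; 38:Y/I; 42:R/W.
p = 12/42 = 0.285714.
d = −ln(1 − 0.285714) = −ln(0.714286) = 0.3365.

0.3365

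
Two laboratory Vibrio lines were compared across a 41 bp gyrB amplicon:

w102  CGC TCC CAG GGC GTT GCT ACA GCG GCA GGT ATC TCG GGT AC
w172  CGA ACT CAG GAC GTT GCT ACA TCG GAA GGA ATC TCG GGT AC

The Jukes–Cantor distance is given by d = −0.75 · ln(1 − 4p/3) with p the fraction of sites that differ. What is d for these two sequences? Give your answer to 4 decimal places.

0.1937

Differing sites — 3:C/A; 4:T/A; 6:C/T; 11:G/A; 22:G/T; 26:C/A; 30:T/A.
p = 7/41 = 0.170732.
d = −0.75 · ln(1 − (4/3)·0.170732) = −0.75 · ln(0.772357) = −0.75 · (-0.258308) = 0.1937.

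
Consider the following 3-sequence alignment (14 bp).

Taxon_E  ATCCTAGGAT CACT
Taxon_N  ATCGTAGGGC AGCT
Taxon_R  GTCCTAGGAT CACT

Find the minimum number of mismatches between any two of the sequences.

Pairwise Hamming distances:
  Taxon_E vs Taxon_N: 5
  Taxon_E vs Taxon_R: 1
  Taxon_N vs Taxon_R: 6
The smallest is 1, between Taxon_E and Taxon_R.

1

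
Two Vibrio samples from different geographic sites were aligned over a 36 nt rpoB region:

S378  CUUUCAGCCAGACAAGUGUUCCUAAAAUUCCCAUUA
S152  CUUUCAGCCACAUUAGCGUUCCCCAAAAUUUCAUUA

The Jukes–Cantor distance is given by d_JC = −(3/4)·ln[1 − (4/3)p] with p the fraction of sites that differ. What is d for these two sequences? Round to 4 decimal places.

0.3041

Differing sites — 11:G/C; 13:C/U; 14:A/U; 17:U/C; 23:U/C; 24:A/C; 28:U/A; 30:C/U; 31:C/U.
p = 9/36 = 0.250000.
d = −0.75 · ln(1 − (4/3)·0.250000) = −0.75 · ln(0.666667) = −0.75 · (-0.405465) = 0.3041.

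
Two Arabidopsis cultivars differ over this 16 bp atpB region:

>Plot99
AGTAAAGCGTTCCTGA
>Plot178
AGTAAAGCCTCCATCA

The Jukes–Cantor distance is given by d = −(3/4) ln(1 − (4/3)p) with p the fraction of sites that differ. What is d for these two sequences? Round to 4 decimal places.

0.3041

Mismatches occur at site 9 (G→C), site 11 (T→C), site 13 (C→A), site 15 (G→C).
p = 4/16 = 0.250000.
d = −0.75 · ln(1 − (4/3)·0.250000) = −0.75 · ln(0.666667) = −0.75 · (-0.405465) = 0.3041.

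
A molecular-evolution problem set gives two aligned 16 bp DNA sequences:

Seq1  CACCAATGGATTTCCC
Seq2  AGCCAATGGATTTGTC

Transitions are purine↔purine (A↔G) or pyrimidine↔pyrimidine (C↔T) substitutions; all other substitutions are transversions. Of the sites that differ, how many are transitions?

2

Differing sites — 1:C/A (Tv); 2:A/G (Ti); 14:C/G (Tv); 15:C/T (Ti).
Of the 4 differences, 2 transitions and 2 transversions, so the answer is 2.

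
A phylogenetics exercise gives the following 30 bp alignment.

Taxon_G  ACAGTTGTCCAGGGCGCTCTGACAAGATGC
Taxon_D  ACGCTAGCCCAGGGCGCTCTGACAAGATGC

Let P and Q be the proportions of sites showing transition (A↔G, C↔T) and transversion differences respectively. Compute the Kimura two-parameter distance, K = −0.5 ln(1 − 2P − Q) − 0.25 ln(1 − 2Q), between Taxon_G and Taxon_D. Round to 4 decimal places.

0.1473

Mismatches occur at site 3 (A/G, transition), site 4 (G/C, transversion), site 6 (T/A, transversion), site 8 (T/C, transition).
Of the 4 differences, 2 transitions and 2 transversions over 30 sites: P = 2/30 = 0.066667, Q = 2/30 = 0.066667.
d = −0.5·ln(0.799999) − 0.25·ln(0.866666) = −0.5·(-0.223145) − 0.25·(-0.143102) = 0.1473.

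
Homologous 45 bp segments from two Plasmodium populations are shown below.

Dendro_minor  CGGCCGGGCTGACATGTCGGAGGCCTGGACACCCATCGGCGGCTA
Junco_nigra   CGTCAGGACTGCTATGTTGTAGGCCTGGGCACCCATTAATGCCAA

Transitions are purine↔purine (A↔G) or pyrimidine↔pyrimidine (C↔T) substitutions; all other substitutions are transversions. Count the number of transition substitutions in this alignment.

8

The sequences differ at positions 3 (G/T, transversion), 5 (C/A, transversion), 8 (G/A, transition), 12 (A/C, transversion), 13 (C/T, transition), 18 (C/T, transition), 20 (G/T, transversion), 29 (A/G, transition), 37 (C/T, transition), 38 (G/A, transition), 39 (G/A, transition), 40 (C/T, transition), 42 (G/C, transversion), 44 (T/A, transversion).
Of the 14 differences, 8 transitions and 6 transversions, so the answer is 8.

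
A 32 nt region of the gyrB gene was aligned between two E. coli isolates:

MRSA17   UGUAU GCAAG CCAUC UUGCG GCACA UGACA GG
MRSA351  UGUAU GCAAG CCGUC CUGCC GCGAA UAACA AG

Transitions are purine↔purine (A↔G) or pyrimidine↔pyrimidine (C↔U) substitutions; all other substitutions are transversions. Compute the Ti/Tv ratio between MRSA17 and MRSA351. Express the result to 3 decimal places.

2.500

Mismatches occur at site 13 (A↔G, transition), site 16 (U↔C, transition), site 20 (G↔C, transversion), site 23 (A↔G, transition), site 24 (C↔A, transversion), site 27 (G↔A, transition), site 31 (G↔A, transition).
Of the 7 differences, 5 transitions and 2 transversions, so Ti/Tv = 5/2 = 2.500.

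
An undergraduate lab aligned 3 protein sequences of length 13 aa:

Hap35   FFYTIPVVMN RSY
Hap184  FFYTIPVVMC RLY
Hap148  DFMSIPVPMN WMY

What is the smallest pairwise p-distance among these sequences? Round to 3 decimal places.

0.154

Pairwise Hamming distances:
  Hap35 vs Hap184: 2
  Hap35 vs Hap148: 6
  Hap184 vs Hap148: 7
The smallest is 2 mismatches, between Hap35 and Hap184; p = 2/13 = 0.154.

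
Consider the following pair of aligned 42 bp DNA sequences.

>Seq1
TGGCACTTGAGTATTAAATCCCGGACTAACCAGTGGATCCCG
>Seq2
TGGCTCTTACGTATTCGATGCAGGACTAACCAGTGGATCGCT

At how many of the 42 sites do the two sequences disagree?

9

Mismatches occur at site 5 (A/T), site 9 (G/A), site 10 (A/C), site 16 (A/C), site 17 (A/G), site 20 (C/G), site 22 (C/A), site 40 (C/G), site 42 (G/T).
That gives 9 mismatches out of 42 aligned sites, so the Hamming distance is 9.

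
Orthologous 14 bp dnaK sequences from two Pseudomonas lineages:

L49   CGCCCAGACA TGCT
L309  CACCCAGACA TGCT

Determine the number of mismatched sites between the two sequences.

A single mismatch occurs at site 2 (G↔A).
That gives 1 mismatch out of 14 aligned sites, so the Hamming distance is 1.

1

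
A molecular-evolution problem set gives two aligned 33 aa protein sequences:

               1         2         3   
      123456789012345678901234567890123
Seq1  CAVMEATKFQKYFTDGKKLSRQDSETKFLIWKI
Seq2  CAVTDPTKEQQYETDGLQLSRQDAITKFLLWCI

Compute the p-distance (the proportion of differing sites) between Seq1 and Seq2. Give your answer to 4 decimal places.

Differing sites — 4:M/T; 5:E/D; 6:A/P; 9:F/E; 11:K/Q; 13:F/E; 17:K/L; 18:K/Q; 24:S/A; 25:E/I; 30:I/L; 32:K/C.
There are 12 differences over 33 sites, so p = 12/33 = 0.3636.

0.3636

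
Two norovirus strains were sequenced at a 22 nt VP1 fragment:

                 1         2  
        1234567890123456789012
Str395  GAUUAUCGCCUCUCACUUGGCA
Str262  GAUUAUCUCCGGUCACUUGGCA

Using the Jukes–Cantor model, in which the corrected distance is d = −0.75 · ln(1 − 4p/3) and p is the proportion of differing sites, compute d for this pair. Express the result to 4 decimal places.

0.1505

Mismatches occur at site 8 (G↔U), site 11 (U↔G), site 12 (C↔G).
p = 3/22 = 0.136364.
d = −0.75 · ln(1 − (4/3)·0.136364) = −0.75 · ln(0.818181) = −0.75 · (-0.200672) = 0.1505.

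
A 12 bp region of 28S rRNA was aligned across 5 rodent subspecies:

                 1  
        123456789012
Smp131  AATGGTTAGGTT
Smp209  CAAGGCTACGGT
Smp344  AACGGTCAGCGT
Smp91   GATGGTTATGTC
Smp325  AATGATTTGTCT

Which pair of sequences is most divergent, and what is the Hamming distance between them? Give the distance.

Pairwise Hamming distances:
  Smp131 vs Smp209: 5
  Smp131 vs Smp344: 4
  Smp131 vs Smp91: 3
  Smp131 vs Smp325: 4
  Smp209 vs Smp344: 6
  Smp209 vs Smp91: 6
  Smp209 vs Smp325: 8
  Smp344 vs Smp91: 7
  Smp344 vs Smp325: 6
  Smp91 vs Smp325: 7
The largest is 8, between Smp209 and Smp325.

8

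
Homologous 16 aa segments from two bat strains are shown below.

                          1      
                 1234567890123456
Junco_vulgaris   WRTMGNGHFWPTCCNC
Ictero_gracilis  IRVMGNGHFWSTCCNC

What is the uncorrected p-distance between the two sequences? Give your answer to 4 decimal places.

Mismatches occur at site 1 (W/I), site 3 (T/V), site 11 (P/S).
There are 3 differences over 16 sites, so p = 3/16 = 0.1875.

0.1875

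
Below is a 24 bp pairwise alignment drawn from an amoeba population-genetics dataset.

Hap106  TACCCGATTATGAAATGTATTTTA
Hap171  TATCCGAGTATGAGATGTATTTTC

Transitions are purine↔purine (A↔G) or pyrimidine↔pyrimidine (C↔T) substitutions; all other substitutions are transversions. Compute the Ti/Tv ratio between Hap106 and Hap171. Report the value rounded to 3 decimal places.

Mismatches occur at site 3 (C/T, transition), site 8 (T/G, transversion), site 14 (A/G, transition), site 24 (A/C, transversion).
Of the 4 differences, 2 transitions and 2 transversions, so Ti/Tv = 2/2 = 1.000.

1.000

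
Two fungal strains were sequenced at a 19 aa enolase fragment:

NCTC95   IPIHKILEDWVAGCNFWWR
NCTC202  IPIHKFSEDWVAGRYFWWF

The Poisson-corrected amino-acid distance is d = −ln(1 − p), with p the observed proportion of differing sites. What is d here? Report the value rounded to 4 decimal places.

Mismatches occur at site 6 (I→F), site 7 (L→S), site 14 (C→R), site 15 (N→Y), site 19 (R→F).
p = 5/19 = 0.263158.
d = −ln(1 − 0.263158) = −ln(0.736842) = 0.3054.

0.3054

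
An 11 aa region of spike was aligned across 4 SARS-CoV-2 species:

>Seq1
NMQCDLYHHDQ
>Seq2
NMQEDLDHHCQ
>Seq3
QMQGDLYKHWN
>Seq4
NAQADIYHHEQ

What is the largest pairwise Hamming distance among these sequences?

Pairwise Hamming distances:
  Seq1 vs Seq2: 3
  Seq1 vs Seq3: 5
  Seq1 vs Seq4: 4
  Seq2 vs Seq3: 6
  Seq2 vs Seq4: 5
  Seq3 vs Seq4: 7
The largest is 7, between Seq3 and Seq4.

7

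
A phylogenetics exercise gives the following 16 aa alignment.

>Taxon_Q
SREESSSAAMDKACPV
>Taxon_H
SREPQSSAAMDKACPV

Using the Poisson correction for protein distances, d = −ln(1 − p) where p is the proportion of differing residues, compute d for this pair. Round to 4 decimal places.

0.1335

Mismatches occur at site 4 (E↔P), site 5 (S↔Q).
p = 2/16 = 0.125000.
d = −ln(1 − 0.125000) = −ln(0.875000) = 0.1335.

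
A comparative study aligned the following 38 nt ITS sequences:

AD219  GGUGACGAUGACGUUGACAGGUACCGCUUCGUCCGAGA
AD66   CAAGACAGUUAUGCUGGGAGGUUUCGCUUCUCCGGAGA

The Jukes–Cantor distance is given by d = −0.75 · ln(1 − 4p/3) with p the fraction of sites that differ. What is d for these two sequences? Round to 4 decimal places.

0.5604

Differing sites — 1:G/C; 2:G/A; 3:U/A; 7:G/A; 8:A/G; 10:G/U; 12:C/U; 14:U/C; 17:A/G; 18:C/G; 23:A/U; 24:C/U; 31:G/U; 32:U/C; 34:C/G.
p = 15/38 = 0.394737.
d = −0.75 · ln(1 − (4/3)·0.394737) = −0.75 · ln(0.473684) = −0.75 · (-0.747215) = 0.5604.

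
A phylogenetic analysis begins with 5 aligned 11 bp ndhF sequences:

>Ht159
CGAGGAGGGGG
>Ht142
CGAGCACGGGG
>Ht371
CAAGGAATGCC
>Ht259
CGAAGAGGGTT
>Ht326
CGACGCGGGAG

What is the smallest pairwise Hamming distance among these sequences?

Pairwise Hamming distances:
  Ht159 vs Ht142: 2
  Ht159 vs Ht371: 5
  Ht159 vs Ht259: 3
  Ht159 vs Ht326: 3
  Ht142 vs Ht371: 6
  Ht142 vs Ht259: 5
  Ht142 vs Ht326: 5
  Ht371 vs Ht259: 6
  Ht371 vs Ht326: 7
  Ht259 vs Ht326: 4
The smallest is 2, between Ht159 and Ht142.

2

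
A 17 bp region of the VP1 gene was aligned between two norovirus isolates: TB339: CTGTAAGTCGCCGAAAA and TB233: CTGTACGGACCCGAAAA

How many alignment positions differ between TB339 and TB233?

4

The sequences differ at positions 6 (A/C), 8 (T/G), 9 (C/A), 10 (G/C).
That gives 4 mismatches out of 17 aligned sites, so the Hamming distance is 4.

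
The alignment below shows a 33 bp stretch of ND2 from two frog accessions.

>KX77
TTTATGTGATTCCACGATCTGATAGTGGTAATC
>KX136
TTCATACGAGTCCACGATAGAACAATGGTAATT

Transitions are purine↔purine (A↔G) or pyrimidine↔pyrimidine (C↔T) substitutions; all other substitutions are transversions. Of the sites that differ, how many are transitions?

7

Mismatches occur at site 3 (T→C, transition), site 6 (G→A, transition), site 7 (T→C, transition), site 10 (T→G, transversion), site 19 (C→A, transversion), site 20 (T→G, transversion), site 21 (G→A, transition), site 23 (T→C, transition), site 25 (G→A, transition), site 33 (C→T, transition).
Of the 10 differences, 7 transitions and 3 transversions, so the answer is 7.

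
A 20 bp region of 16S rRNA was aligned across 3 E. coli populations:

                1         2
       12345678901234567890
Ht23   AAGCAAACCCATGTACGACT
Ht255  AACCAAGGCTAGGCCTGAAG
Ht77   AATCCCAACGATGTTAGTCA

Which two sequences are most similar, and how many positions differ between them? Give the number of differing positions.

9

Pairwise Hamming distances:
  Ht23 vs Ht255: 10
  Ht23 vs Ht77: 9
  Ht255 vs Ht77: 13
The smallest is 9, between Ht23 and Ht77.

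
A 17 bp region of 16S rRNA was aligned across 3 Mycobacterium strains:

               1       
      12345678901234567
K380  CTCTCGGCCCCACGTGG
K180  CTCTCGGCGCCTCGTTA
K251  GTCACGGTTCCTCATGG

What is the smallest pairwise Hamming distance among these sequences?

Pairwise Hamming distances:
  K380 vs K180: 4
  K380 vs K251: 6
  K180 vs K251: 7
The smallest is 4, between K380 and K180.

4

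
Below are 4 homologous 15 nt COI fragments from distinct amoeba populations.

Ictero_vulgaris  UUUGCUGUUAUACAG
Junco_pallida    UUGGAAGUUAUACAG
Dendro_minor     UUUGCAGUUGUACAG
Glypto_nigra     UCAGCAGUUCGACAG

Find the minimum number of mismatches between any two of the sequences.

Pairwise Hamming distances:
  Ictero_vulgaris vs Junco_pallida: 3
  Ictero_vulgaris vs Dendro_minor: 2
  Ictero_vulgaris vs Glypto_nigra: 5
  Junco_pallida vs Dendro_minor: 3
  Junco_pallida vs Glypto_nigra: 5
  Dendro_minor vs Glypto_nigra: 4
The smallest is 2, between Ictero_vulgaris and Dendro_minor.

2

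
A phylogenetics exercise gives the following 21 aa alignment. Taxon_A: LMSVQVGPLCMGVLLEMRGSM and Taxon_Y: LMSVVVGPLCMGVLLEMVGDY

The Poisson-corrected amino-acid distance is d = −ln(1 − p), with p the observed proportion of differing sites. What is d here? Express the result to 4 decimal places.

0.2113

Mismatches occur at site 5 (Q↔V), site 18 (R↔V), site 20 (S↔D), site 21 (M↔Y).
p = 4/21 = 0.190476.
d = −ln(1 − 0.190476) = −ln(0.809524) = 0.2113.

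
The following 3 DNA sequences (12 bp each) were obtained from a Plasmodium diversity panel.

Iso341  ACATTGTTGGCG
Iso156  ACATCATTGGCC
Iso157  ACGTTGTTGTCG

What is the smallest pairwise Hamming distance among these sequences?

2

Pairwise Hamming distances:
  Iso341 vs Iso156: 3
  Iso341 vs Iso157: 2
  Iso156 vs Iso157: 5
The smallest is 2, between Iso341 and Iso157.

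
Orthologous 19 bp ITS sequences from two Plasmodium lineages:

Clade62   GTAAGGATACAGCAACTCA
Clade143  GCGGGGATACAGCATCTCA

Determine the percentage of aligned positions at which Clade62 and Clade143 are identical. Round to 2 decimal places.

Differing sites — 2:T/C; 3:A/G; 4:A/G; 15:A/T.
15 of the 19 sites match, so the percent identity is 15/19 × 100 = 78.95%.

78.95%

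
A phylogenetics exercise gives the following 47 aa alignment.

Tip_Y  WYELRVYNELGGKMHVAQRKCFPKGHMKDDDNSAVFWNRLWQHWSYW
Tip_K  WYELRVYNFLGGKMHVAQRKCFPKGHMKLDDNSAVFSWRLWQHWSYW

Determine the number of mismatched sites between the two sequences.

The sequences differ at positions 9 (E/F), 29 (D/L), 37 (W/S), 38 (N/W).
That gives 4 mismatches out of 47 aligned sites, so the Hamming distance is 4.

4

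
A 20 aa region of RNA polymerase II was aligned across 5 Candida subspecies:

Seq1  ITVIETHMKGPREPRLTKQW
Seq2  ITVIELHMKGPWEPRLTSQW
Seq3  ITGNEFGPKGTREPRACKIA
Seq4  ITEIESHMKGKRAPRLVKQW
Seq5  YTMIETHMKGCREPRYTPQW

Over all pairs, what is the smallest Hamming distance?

Pairwise Hamming distances:
  Seq1 vs Seq2: 3
  Seq1 vs Seq3: 10
  Seq1 vs Seq4: 5
  Seq1 vs Seq5: 5
  Seq2 vs Seq3: 12
  Seq2 vs Seq4: 7
  Seq2 vs Seq5: 7
  Seq3 vs Seq4: 11
  Seq3 vs Seq5: 12
  Seq4 vs Seq5: 8
The smallest is 3, between Seq1 and Seq2.

3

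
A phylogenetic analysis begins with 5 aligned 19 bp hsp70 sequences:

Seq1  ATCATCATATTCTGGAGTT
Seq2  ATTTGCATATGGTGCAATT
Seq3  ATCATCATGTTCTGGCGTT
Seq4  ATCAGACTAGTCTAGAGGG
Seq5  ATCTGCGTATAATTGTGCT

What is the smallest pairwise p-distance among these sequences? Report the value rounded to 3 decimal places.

0.105

Pairwise Hamming distances:
  Seq1 vs Seq2: 7
  Seq1 vs Seq3: 2
  Seq1 vs Seq4: 7
  Seq1 vs Seq5: 8
  Seq2 vs Seq3: 9
  Seq2 vs Seq4: 12
  Seq2 vs Seq5: 9
  Seq3 vs Seq4: 9
  Seq3 vs Seq5: 9
  Seq4 vs Seq5: 10
The smallest is 2 mismatches, between Seq1 and Seq3; p = 2/19 = 0.105.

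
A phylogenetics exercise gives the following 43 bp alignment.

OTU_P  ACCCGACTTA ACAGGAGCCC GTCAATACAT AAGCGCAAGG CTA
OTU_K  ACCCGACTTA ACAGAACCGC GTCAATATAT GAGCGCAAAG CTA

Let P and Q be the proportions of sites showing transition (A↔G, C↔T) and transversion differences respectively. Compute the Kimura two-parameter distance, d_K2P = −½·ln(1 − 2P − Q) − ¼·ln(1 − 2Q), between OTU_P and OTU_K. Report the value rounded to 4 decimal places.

The sequences differ at positions 15 (G/A, transition), 17 (G/C, transversion), 19 (C/G, transversion), 28 (C/T, transition), 31 (A/G, transition), 39 (G/A, transition).
Of the 6 differences, 4 transitions and 2 transversions over 43 sites: P = 4/43 = 0.093023, Q = 2/43 = 0.046512.
d = −0.5·ln(0.767442) − 0.25·ln(0.906976) = −0.5·(-0.264692) − 0.25·(-0.097639) = 0.1568.

0.1568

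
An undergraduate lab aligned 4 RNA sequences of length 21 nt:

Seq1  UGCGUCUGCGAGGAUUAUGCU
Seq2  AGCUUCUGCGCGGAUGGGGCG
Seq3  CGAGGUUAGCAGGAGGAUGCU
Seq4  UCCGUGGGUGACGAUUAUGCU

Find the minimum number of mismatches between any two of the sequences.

5

Pairwise Hamming distances:
  Seq1 vs Seq2: 7
  Seq1 vs Seq3: 9
  Seq1 vs Seq4: 5
  Seq2 vs Seq3: 13
  Seq2 vs Seq4: 12
  Seq3 vs Seq4: 12
The smallest is 5, between Seq1 and Seq4.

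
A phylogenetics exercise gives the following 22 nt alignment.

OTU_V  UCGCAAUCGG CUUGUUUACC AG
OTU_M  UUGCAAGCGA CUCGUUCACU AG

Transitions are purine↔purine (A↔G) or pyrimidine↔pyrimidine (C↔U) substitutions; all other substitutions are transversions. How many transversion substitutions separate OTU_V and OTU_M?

Mismatches occur at site 2 (C/U, transition), site 7 (U/G, transversion), site 10 (G/A, transition), site 13 (U/C, transition), site 17 (U/C, transition), site 20 (C/U, transition).
Of the 6 differences, 5 transitions and 1 transversion, so the answer is 1.

1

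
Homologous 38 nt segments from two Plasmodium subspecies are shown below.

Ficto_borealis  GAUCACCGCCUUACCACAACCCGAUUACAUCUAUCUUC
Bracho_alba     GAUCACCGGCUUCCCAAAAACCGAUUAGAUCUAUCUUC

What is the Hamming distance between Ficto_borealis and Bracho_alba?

The sequences differ at positions 9 (C/G), 13 (A/C), 17 (C/A), 20 (C/A), 28 (C/G).
That gives 5 mismatches out of 38 aligned sites, so the Hamming distance is 5.

5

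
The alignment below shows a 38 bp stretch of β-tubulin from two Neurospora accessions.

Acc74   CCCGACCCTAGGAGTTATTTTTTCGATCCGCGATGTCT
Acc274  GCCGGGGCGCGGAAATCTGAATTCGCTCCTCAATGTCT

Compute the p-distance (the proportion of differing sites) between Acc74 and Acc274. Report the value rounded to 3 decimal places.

0.395

Differing sites — 1:C/G; 5:A/G; 6:C/G; 7:C/G; 9:T/G; 10:A/C; 14:G/A; 15:T/A; 17:A/C; 19:T/G; 20:T/A; 21:T/A; 26:A/C; 30:G/T; 32:G/A.
There are 15 differences over 38 sites, so p = 15/38 = 0.395.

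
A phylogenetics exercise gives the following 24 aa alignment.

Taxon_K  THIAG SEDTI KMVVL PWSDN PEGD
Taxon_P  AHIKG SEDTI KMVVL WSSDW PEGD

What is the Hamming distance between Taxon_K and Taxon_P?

5

The sequences differ at positions 1 (T/A), 4 (A/K), 16 (P/W), 17 (W/S), 20 (N/W).
That gives 5 mismatches out of 24 aligned sites, so the Hamming distance is 5.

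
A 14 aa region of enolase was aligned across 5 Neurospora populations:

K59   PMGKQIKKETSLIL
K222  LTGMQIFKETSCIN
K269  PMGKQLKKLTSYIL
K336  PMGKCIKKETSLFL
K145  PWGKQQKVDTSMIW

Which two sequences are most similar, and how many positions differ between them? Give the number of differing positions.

2

Pairwise Hamming distances:
  K59 vs K222: 6
  K59 vs K269: 3
  K59 vs K336: 2
  K59 vs K145: 6
  K222 vs K269: 8
  K222 vs K336: 8
  K222 vs K145: 9
  K269 vs K336: 5
  K269 vs K145: 6
  K336 vs K145: 8
The smallest is 2, between K59 and K336.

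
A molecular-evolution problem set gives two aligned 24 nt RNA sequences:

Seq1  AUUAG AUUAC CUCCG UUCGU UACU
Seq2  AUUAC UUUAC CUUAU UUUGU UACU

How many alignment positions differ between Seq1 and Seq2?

6

Differing sites — 5:G/C; 6:A/U; 13:C/U; 14:C/A; 15:G/U; 18:C/U.
That gives 6 mismatches out of 24 aligned sites, so the Hamming distance is 6.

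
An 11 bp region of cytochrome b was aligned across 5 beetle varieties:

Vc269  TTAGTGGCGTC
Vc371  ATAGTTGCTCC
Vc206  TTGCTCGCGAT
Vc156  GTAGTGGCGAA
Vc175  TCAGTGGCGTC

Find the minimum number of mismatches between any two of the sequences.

1

Pairwise Hamming distances:
  Vc269 vs Vc371: 4
  Vc269 vs Vc206: 5
  Vc269 vs Vc156: 3
  Vc269 vs Vc175: 1
  Vc371 vs Vc206: 7
  Vc371 vs Vc156: 5
  Vc371 vs Vc175: 5
  Vc206 vs Vc156: 5
  Vc206 vs Vc175: 6
  Vc156 vs Vc175: 4
The smallest is 1, between Vc269 and Vc175.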